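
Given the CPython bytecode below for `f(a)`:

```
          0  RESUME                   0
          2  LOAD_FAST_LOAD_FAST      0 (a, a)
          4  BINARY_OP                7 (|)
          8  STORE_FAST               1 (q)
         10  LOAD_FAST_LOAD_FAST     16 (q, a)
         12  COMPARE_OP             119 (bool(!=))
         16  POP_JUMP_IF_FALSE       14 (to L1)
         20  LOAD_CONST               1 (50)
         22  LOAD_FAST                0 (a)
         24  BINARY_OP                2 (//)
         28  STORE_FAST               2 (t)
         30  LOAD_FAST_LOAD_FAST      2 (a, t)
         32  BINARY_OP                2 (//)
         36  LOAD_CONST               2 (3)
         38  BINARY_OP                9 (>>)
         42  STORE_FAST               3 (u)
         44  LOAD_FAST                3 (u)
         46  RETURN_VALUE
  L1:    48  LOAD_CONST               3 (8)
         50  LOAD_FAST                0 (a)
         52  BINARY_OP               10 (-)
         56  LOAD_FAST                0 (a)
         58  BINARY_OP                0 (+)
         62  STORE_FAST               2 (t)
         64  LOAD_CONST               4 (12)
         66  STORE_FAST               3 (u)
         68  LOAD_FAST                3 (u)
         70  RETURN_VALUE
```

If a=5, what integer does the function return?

LOAD_FAST_LOAD_FAST a,a → push 5,5. Stack: [5, 5]
BINARY_OP | → 5 | 5 = 5. Stack: [5]
STORE_FAST q → q=5. Stack: []
LOAD_FAST_LOAD_FAST q,a → push 5,5. Stack: [5, 5]
COMPARE_OP bool(!=) → 5 vs 5 = False. Stack: [False]
POP_JUMP_IF_FALSE → pop False; jump. Stack: []
LOAD_CONST → push 8. Stack: [8]
LOAD_FAST a → push 5. Stack: [8, 5]
BINARY_OP - → 8 - 5 = 3. Stack: [3]
LOAD_FAST a → push 5. Stack: [3, 5]
BINARY_OP + → 3 + 5 = 8. Stack: [8]
STORE_FAST t → t=8. Stack: []
LOAD_CONST → push 12. Stack: [12]
STORE_FAST u → u=12. Stack: []
LOAD_FAST u → push 12. Stack: [12]
RETURN_VALUE → return 12.

12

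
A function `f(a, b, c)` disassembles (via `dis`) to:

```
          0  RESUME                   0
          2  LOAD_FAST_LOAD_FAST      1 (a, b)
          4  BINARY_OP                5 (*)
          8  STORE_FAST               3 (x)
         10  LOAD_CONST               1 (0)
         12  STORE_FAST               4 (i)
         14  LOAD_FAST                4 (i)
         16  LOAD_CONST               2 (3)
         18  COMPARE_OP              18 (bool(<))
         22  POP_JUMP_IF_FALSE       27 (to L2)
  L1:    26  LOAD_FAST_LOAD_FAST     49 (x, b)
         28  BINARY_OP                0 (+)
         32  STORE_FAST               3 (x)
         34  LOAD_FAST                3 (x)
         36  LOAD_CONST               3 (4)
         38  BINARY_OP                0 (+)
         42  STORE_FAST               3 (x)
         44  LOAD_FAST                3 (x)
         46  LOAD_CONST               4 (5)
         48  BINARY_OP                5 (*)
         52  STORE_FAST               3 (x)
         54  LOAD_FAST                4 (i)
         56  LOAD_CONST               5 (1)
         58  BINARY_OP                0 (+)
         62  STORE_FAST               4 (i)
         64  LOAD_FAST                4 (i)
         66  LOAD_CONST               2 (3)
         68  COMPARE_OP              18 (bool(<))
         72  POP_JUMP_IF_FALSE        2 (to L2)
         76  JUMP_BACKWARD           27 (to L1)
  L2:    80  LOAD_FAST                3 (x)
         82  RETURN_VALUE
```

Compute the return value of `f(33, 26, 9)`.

LOAD_FAST_LOAD_FAST a,b → push 33,26
BINARY_OP * → 33 * 26 = 858
STORE_FAST x → x=858
LOAD_CONST → push 0
STORE_FAST i → i=0
LOAD_FAST i → push 0
LOAD_CONST → push 3
COMPARE_OP bool(<) → 0 vs 3 = True
POP_JUMP_IF_FALSE → pop True; no jump
LOAD_FAST_LOAD_FAST x,b → push 858,26
BINARY_OP + → 858 + 26 = 884
STORE_FAST x → x=884
LOAD_FAST x → push 884
LOAD_CONST → push 4
BINARY_OP + → 884 + 4 = 888
STORE_FAST x → x=888
LOAD_FAST x → push 888
LOAD_CONST → push 5
BINARY_OP * → 888 * 5 = 4440
STORE_FAST x → x=4440
LOAD_FAST i → push 0
LOAD_CONST → push 1
BINARY_OP + → 0 + 1 = 1
STORE_FAST i → i=1
LOAD_FAST i → push 1
LOAD_CONST → push 3
COMPARE_OP bool(<) → 1 vs 3 = True
POP_JUMP_IF_FALSE → pop True; no jump
LOAD_FAST_LOAD_FAST x,b → push 4440,26
BINARY_OP + → 4440 + 26 = 4466
STORE_FAST x → x=4466
LOAD_FAST x → push 4466
LOAD_CONST → push 4
BINARY_OP + → 4466 + 4 = 4470
STORE_FAST x → x=4470
LOAD_FAST x → push 4470
LOAD_CONST → push 5
BINARY_OP * → 4470 * 5 = 22350
STORE_FAST x → x=22350
LOAD_FAST i → push 1
LOAD_CONST → push 1
BINARY_OP + → 1 + 1 = 2
STORE_FAST i → i=2
LOAD_FAST i → push 2
LOAD_CONST → push 3
COMPARE_OP bool(<) → 2 vs 3 = True
POP_JUMP_IF_FALSE → pop True; no jump
LOAD_FAST_LOAD_FAST x,b → push 22350,26
BINARY_OP + → 22350 + 26 = 22376
STORE_FAST x → x=22376
LOAD_FAST x → push 22376
LOAD_CONST → push 4
BINARY_OP + → 22376 + 4 = 22380
STORE_FAST x → x=22380
LOAD_FAST x → push 22380
LOAD_CONST → push 5
BINARY_OP * → 22380 * 5 = 111900
STORE_FAST x → x=111900
LOAD_FAST i → push 2
LOAD_CONST → push 1
BINARY_OP + → 2 + 1 = 3
STORE_FAST i → i=3
LOAD_FAST i → push 3
LOAD_CONST → push 3
COMPARE_OP bool(<) → 3 vs 3 = False
POP_JUMP_IF_FALSE → pop False; jump
LOAD_FAST x → push 111900
RETURN_VALUE → return 111900.

111900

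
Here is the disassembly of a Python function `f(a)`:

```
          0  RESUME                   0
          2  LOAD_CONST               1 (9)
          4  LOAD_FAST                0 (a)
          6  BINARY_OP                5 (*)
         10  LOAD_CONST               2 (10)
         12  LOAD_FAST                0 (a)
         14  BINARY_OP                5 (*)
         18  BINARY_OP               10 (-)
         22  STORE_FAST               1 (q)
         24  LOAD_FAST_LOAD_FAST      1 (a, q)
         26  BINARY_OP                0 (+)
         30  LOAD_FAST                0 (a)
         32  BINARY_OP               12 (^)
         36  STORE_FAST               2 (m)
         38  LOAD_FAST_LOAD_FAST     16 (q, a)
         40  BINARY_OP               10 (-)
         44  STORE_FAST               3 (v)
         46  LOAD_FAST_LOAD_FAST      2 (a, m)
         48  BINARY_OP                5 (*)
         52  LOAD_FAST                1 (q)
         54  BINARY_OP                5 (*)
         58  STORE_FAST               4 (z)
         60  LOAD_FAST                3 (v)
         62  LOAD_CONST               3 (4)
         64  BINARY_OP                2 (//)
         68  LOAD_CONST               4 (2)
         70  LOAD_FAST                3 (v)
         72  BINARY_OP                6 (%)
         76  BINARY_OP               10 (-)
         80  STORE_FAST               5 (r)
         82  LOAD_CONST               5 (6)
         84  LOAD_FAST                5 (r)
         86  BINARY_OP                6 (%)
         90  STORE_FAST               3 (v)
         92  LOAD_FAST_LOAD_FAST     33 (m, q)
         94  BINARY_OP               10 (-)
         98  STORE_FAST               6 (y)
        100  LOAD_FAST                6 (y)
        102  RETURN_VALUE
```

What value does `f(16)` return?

LOAD_CONST → push 9. Stack: [9]
LOAD_FAST a → push 16. Stack: [9, 16]
BINARY_OP * → 9 * 16 = 144. Stack: [144]
LOAD_CONST → push 10. Stack: [144, 10]
LOAD_FAST a → push 16. Stack: [144, 10, 16]
BINARY_OP * → 10 * 16 = 160. Stack: [144, 160]
BINARY_OP - → 144 - 160 = -16. Stack: [-16]
STORE_FAST q → q=-16. Stack: []
LOAD_FAST_LOAD_FAST a,q → push 16,-16. Stack: [16, -16]
BINARY_OP + → 16 + -16 = 0. Stack: [0]
LOAD_FAST a → push 16. Stack: [0, 16]
BINARY_OP ^ → 0 ^ 16 = 16. Stack: [16]
STORE_FAST m → m=16. Stack: []
LOAD_FAST_LOAD_FAST q,a → push -16,16. Stack: [-16, 16]
BINARY_OP - → -16 - 16 = -32. Stack: [-32]
STORE_FAST v → v=-32. Stack: []
LOAD_FAST_LOAD_FAST a,m → push 16,16. Stack: [16, 16]
BINARY_OP * → 16 * 16 = 256. Stack: [256]
LOAD_FAST q → push -16. Stack: [256, -16]
BINARY_OP * → 256 * -16 = -4096. Stack: [-4096]
STORE_FAST z → z=-4096. Stack: []
LOAD_FAST v → push -32. Stack: [-32]
LOAD_CONST → push 4. Stack: [-32, 4]
BINARY_OP // → -32 // 4 = -8. Stack: [-8]
LOAD_CONST → push 2. Stack: [-8, 2]
LOAD_FAST v → push -32. Stack: [-8, 2, -32]
BINARY_OP % → 2 % -32 = -30. Stack: [-8, -30]
BINARY_OP - → -8 - -30 = 22. Stack: [22]
STORE_FAST r → r=22. Stack: []
LOAD_CONST → push 6. Stack: [6]
LOAD_FAST r → push 22. Stack: [6, 22]
BINARY_OP % → 6 % 22 = 6. Stack: [6]
STORE_FAST v → v=6. Stack: []
LOAD_FAST_LOAD_FAST m,q → push 16,-16. Stack: [16, -16]
BINARY_OP - → 16 - -16 = 32. Stack: [32]
STORE_FAST y → y=32. Stack: []
LOAD_FAST y → push 32. Stack: [32]
RETURN_VALUE → return 32.

32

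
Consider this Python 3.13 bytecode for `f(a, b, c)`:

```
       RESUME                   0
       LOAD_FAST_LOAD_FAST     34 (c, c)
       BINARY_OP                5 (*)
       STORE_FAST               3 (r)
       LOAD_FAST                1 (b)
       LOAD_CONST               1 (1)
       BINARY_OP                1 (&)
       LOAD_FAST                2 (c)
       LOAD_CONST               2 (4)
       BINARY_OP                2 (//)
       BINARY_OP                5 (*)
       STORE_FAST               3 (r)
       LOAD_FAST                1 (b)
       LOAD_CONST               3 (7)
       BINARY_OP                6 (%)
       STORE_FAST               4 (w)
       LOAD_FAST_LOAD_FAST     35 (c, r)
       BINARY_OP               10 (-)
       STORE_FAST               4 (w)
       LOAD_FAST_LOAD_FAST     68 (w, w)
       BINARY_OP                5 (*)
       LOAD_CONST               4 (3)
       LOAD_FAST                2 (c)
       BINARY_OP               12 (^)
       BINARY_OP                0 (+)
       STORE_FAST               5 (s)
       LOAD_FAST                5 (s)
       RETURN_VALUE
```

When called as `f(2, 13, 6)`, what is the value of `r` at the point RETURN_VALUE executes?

LOAD_FAST_LOAD_FAST c,c → push 6,6. Stack: [6, 6]
BINARY_OP * → 6 * 6 = 36. Stack: [36]
STORE_FAST r → r=36. Stack: []
LOAD_FAST b → push 13. Stack: [13]
LOAD_CONST → push 1. Stack: [13, 1]
BINARY_OP & → 13 & 1 = 1. Stack: [1]
LOAD_FAST c → push 6. Stack: [1, 6]
LOAD_CONST → push 4. Stack: [1, 6, 4]
BINARY_OP // → 6 // 4 = 1. Stack: [1, 1]
BINARY_OP * → 1 * 1 = 1. Stack: [1]
STORE_FAST r → r=1. Stack: []
LOAD_FAST b → push 13. Stack: [13]
LOAD_CONST → push 7. Stack: [13, 7]
BINARY_OP % → 13 % 7 = 6. Stack: [6]
STORE_FAST w → w=6. Stack: []
LOAD_FAST_LOAD_FAST c,r → push 6,1. Stack: [6, 1]
BINARY_OP - → 6 - 1 = 5. Stack: [5]
STORE_FAST w → w=5. Stack: []
LOAD_FAST_LOAD_FAST w,w → push 5,5. Stack: [5, 5]
BINARY_OP * → 5 * 5 = 25. Stack: [25]
LOAD_CONST → push 3. Stack: [25, 3]
LOAD_FAST c → push 6. Stack: [25, 3, 6]
BINARY_OP ^ → 3 ^ 6 = 5. Stack: [25, 5]
BINARY_OP + → 25 + 5 = 30. Stack: [30]
STORE_FAST s → s=30. Stack: []
LOAD_FAST s → push 30. Stack: [30]
RETURN_VALUE → return 30.

1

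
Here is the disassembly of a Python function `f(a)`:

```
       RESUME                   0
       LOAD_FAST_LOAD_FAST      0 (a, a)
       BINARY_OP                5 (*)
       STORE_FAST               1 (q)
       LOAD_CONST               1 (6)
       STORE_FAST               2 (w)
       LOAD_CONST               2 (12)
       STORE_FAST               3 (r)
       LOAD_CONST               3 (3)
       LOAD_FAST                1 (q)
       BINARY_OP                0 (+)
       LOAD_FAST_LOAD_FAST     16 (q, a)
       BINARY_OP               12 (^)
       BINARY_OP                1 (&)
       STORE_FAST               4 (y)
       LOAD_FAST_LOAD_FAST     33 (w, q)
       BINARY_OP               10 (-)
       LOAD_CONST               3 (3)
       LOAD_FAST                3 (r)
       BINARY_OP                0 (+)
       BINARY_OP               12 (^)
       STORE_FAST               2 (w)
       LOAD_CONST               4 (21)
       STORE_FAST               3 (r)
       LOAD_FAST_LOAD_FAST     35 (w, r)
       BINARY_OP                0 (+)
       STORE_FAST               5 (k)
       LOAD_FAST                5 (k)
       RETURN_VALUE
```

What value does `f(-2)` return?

LOAD_FAST_LOAD_FAST a,a → push -2,-2. Stack: [-2, -2]
BINARY_OP * → -2 * -2 = 4. Stack: [4]
STORE_FAST q → q=4. Stack: []
LOAD_CONST → push 6. Stack: [6]
STORE_FAST w → w=6. Stack: []
LOAD_CONST → push 12. Stack: [12]
STORE_FAST r → r=12. Stack: []
LOAD_CONST → push 3. Stack: [3]
LOAD_FAST q → push 4. Stack: [3, 4]
BINARY_OP + → 3 + 4 = 7. Stack: [7]
LOAD_FAST_LOAD_FAST q,a → push 4,-2. Stack: [7, 4, -2]
BINARY_OP ^ → 4 ^ -2 = -6. Stack: [7, -6]
BINARY_OP & → 7 & -6 = 2. Stack: [2]
STORE_FAST y → y=2. Stack: []
LOAD_FAST_LOAD_FAST w,q → push 6,4. Stack: [6, 4]
BINARY_OP - → 6 - 4 = 2. Stack: [2]
LOAD_CONST → push 3. Stack: [2, 3]
LOAD_FAST r → push 12. Stack: [2, 3, 12]
BINARY_OP + → 3 + 12 = 15. Stack: [2, 15]
BINARY_OP ^ → 2 ^ 15 = 13. Stack: [13]
STORE_FAST w → w=13. Stack: []
LOAD_CONST → push 21. Stack: [21]
STORE_FAST r → r=21. Stack: []
LOAD_FAST_LOAD_FAST w,r → push 13,21. Stack: [13, 21]
BINARY_OP + → 13 + 21 = 34. Stack: [34]
STORE_FAST k → k=34. Stack: []
LOAD_FAST k → push 34. Stack: [34]
RETURN_VALUE → return 34.

34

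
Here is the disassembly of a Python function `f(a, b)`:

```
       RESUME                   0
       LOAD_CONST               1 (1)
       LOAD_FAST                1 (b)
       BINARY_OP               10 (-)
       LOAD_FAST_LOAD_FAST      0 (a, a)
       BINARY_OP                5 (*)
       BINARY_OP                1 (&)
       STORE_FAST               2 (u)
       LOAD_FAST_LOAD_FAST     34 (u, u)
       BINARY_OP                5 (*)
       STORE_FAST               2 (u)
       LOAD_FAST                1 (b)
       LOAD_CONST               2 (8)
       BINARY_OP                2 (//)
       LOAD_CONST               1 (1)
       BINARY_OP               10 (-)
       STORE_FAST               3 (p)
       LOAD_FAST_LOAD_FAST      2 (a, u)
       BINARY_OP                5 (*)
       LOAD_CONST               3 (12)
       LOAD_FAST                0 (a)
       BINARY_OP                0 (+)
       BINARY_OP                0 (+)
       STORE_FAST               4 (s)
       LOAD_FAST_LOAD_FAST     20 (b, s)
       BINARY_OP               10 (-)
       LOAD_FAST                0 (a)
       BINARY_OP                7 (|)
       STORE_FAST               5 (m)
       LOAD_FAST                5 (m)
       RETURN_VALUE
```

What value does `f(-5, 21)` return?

LOAD_CONST → push 1. Stack: [1]
LOAD_FAST b → push 21. Stack: [1, 21]
BINARY_OP - → 1 - 21 = -20. Stack: [-20]
LOAD_FAST_LOAD_FAST a,a → push -5,-5. Stack: [-20, -5, -5]
BINARY_OP * → -5 * -5 = 25. Stack: [-20, 25]
BINARY_OP & → -20 & 25 = 8. Stack: [8]
STORE_FAST u → u=8. Stack: []
LOAD_FAST_LOAD_FAST u,u → push 8,8. Stack: [8, 8]
BINARY_OP * → 8 * 8 = 64. Stack: [64]
STORE_FAST u → u=64. Stack: []
LOAD_FAST b → push 21. Stack: [21]
LOAD_CONST → push 8. Stack: [21, 8]
BINARY_OP // → 21 // 8 = 2. Stack: [2]
LOAD_CONST → push 1. Stack: [2, 1]
BINARY_OP - → 2 - 1 = 1. Stack: [1]
STORE_FAST p → p=1. Stack: []
LOAD_FAST_LOAD_FAST a,u → push -5,64. Stack: [-5, 64]
BINARY_OP * → -5 * 64 = -320. Stack: [-320]
LOAD_CONST → push 12. Stack: [-320, 12]
LOAD_FAST a → push -5. Stack: [-320, 12, -5]
BINARY_OP + → 12 + -5 = 7. Stack: [-320, 7]
BINARY_OP + → -320 + 7 = -313. Stack: [-313]
STORE_FAST s → s=-313. Stack: []
LOAD_FAST_LOAD_FAST b,s → push 21,-313. Stack: [21, -313]
BINARY_OP - → 21 - -313 = 334. Stack: [334]
LOAD_FAST a → push -5. Stack: [334, -5]
BINARY_OP | → 334 | -5 = -1. Stack: [-1]
STORE_FAST m → m=-1. Stack: []
LOAD_FAST m → push -1. Stack: [-1]
RETURN_VALUE → return -1.

-1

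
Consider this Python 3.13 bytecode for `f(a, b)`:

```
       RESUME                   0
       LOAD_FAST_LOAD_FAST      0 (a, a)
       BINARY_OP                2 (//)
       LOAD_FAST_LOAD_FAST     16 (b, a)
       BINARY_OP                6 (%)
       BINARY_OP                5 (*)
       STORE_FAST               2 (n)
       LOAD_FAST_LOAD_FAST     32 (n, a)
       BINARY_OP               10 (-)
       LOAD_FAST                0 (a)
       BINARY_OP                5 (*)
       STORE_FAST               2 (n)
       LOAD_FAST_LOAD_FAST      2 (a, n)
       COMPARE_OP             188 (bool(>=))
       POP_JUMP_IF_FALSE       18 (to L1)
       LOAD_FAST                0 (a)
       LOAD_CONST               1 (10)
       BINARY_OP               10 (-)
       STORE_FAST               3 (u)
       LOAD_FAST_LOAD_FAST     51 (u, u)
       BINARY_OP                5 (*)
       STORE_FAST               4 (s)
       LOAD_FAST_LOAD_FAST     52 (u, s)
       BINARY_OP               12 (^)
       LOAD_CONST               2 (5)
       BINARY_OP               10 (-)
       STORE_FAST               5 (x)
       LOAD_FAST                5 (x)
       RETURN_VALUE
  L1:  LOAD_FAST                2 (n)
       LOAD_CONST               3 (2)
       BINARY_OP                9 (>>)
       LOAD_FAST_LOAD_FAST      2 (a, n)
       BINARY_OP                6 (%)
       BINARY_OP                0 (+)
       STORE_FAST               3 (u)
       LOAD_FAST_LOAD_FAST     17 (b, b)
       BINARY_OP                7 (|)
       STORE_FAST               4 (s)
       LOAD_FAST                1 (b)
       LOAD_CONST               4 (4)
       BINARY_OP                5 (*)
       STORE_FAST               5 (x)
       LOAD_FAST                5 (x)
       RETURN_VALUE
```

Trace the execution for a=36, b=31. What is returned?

LOAD_FAST_LOAD_FAST a,a → push 36,36. Stack: [36, 36]
BINARY_OP // → 36 // 36 = 1. Stack: [1]
LOAD_FAST_LOAD_FAST b,a → push 31,36. Stack: [1, 31, 36]
BINARY_OP % → 31 % 36 = 31. Stack: [1, 31]
BINARY_OP * → 1 * 31 = 31. Stack: [31]
STORE_FAST n → n=31. Stack: []
LOAD_FAST_LOAD_FAST n,a → push 31,36. Stack: [31, 36]
BINARY_OP - → 31 - 36 = -5. Stack: [-5]
LOAD_FAST a → push 36. Stack: [-5, 36]
BINARY_OP * → -5 * 36 = -180. Stack: [-180]
STORE_FAST n → n=-180. Stack: []
LOAD_FAST_LOAD_FAST a,n → push 36,-180. Stack: [36, -180]
COMPARE_OP bool(>=) → 36 vs -180 = True. Stack: [True]
POP_JUMP_IF_FALSE → pop True; no jump. Stack: []
LOAD_FAST a → push 36. Stack: [36]
LOAD_CONST → push 10. Stack: [36, 10]
BINARY_OP - → 36 - 10 = 26. Stack: [26]
STORE_FAST u → u=26. Stack: []
LOAD_FAST_LOAD_FAST u,u → push 26,26. Stack: [26, 26]
BINARY_OP * → 26 * 26 = 676. Stack: [676]
STORE_FAST s → s=676. Stack: []
LOAD_FAST_LOAD_FAST u,s → push 26,676. Stack: [26, 676]
BINARY_OP ^ → 26 ^ 676 = 702. Stack: [702]
LOAD_CONST → push 5. Stack: [702, 5]
BINARY_OP - → 702 - 5 = 697. Stack: [697]
STORE_FAST x → x=697. Stack: []
LOAD_FAST x → push 697. Stack: [697]
RETURN_VALUE → return 697.

697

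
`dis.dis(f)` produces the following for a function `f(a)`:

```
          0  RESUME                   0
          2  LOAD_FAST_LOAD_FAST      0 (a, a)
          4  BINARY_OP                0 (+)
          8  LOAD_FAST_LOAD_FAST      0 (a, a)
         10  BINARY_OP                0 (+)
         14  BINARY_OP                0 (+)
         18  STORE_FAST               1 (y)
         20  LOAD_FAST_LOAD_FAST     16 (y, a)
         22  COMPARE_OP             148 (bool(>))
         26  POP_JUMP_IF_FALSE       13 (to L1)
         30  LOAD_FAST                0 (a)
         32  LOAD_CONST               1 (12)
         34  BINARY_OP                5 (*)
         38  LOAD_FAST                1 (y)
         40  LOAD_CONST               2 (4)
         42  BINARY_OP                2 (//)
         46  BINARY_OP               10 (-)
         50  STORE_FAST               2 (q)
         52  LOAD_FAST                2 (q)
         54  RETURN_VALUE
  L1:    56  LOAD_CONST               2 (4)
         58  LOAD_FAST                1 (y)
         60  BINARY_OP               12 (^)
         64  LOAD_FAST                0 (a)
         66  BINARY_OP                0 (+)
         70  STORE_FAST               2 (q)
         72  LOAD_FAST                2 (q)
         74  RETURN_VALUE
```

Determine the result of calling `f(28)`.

308

LOAD_FAST_LOAD_FAST a,a → push 28,28. Stack: [28, 28]
BINARY_OP + → 28 + 28 = 56. Stack: [56]
LOAD_FAST_LOAD_FAST a,a → push 28,28. Stack: [56, 28, 28]
BINARY_OP + → 28 + 28 = 56. Stack: [56, 56]
BINARY_OP + → 56 + 56 = 112. Stack: [112]
STORE_FAST y → y=112. Stack: []
LOAD_FAST_LOAD_FAST y,a → push 112,28. Stack: [112, 28]
COMPARE_OP bool(>) → 112 vs 28 = True. Stack: [True]
POP_JUMP_IF_FALSE → pop True; no jump. Stack: []
LOAD_FAST a → push 28. Stack: [28]
LOAD_CONST → push 12. Stack: [28, 12]
BINARY_OP * → 28 * 12 = 336. Stack: [336]
LOAD_FAST y → push 112. Stack: [336, 112]
LOAD_CONST → push 4. Stack: [336, 112, 4]
BINARY_OP // → 112 // 4 = 28. Stack: [336, 28]
BINARY_OP - → 336 - 28 = 308. Stack: [308]
STORE_FAST q → q=308. Stack: []
LOAD_FAST q → push 308. Stack: [308]
RETURN_VALUE → return 308.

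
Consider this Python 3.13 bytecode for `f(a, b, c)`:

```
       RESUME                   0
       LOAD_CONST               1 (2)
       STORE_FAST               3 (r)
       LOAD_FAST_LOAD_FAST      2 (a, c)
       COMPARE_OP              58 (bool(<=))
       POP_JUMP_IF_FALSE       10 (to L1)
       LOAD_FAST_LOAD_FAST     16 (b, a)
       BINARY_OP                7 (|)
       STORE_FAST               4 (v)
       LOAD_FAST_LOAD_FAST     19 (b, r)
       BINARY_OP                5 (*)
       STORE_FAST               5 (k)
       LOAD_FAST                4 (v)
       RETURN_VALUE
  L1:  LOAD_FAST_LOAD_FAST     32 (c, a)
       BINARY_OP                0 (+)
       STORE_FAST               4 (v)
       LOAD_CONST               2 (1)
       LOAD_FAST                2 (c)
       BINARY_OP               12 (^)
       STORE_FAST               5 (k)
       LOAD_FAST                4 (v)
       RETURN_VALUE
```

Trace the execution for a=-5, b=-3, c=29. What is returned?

LOAD_CONST → push 2. Stack: [2]
STORE_FAST r → r=2. Stack: []
LOAD_FAST_LOAD_FAST a,c → push -5,29. Stack: [-5, 29]
COMPARE_OP bool(<=) → -5 vs 29 = True. Stack: [True]
POP_JUMP_IF_FALSE → pop True; no jump. Stack: []
LOAD_FAST_LOAD_FAST b,a → push -3,-5. Stack: [-3, -5]
BINARY_OP | → -3 | -5 = -1. Stack: [-1]
STORE_FAST v → v=-1. Stack: []
LOAD_FAST_LOAD_FAST b,r → push -3,2. Stack: [-3, 2]
BINARY_OP * → -3 * 2 = -6. Stack: [-6]
STORE_FAST k → k=-6. Stack: []
LOAD_FAST v → push -1. Stack: [-1]
RETURN_VALUE → return -1.

-1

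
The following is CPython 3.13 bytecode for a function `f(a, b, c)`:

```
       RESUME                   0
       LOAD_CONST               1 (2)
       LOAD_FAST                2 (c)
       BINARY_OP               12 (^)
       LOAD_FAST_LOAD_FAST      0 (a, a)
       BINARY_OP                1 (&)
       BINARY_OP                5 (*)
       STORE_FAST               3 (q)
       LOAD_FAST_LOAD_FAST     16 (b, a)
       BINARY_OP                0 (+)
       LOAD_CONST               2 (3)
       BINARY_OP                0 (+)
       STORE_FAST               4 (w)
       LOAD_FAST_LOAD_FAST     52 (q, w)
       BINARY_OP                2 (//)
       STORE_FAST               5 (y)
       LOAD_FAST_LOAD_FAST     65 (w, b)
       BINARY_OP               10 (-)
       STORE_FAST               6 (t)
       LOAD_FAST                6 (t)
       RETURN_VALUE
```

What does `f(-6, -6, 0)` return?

LOAD_CONST → push 2. Stack: [2]
LOAD_FAST c → push 0. Stack: [2, 0]
BINARY_OP ^ → 2 ^ 0 = 2. Stack: [2]
LOAD_FAST_LOAD_FAST a,a → push -6,-6. Stack: [2, -6, -6]
BINARY_OP & → -6 & -6 = -6. Stack: [2, -6]
BINARY_OP * → 2 * -6 = -12. Stack: [-12]
STORE_FAST q → q=-12. Stack: []
LOAD_FAST_LOAD_FAST b,a → push -6,-6. Stack: [-6, -6]
BINARY_OP + → -6 + -6 = -12. Stack: [-12]
LOAD_CONST → push 3. Stack: [-12, 3]
BINARY_OP + → -12 + 3 = -9. Stack: [-9]
STORE_FAST w → w=-9. Stack: []
LOAD_FAST_LOAD_FAST q,w → push -12,-9. Stack: [-12, -9]
BINARY_OP // → -12 // -9 = 1. Stack: [1]
STORE_FAST y → y=1. Stack: []
LOAD_FAST_LOAD_FAST w,b → push -9,-6. Stack: [-9, -6]
BINARY_OP - → -9 - -6 = -3. Stack: [-3]
STORE_FAST t → t=-3. Stack: []
LOAD_FAST t → push -3. Stack: [-3]
RETURN_VALUE → return -3.

-3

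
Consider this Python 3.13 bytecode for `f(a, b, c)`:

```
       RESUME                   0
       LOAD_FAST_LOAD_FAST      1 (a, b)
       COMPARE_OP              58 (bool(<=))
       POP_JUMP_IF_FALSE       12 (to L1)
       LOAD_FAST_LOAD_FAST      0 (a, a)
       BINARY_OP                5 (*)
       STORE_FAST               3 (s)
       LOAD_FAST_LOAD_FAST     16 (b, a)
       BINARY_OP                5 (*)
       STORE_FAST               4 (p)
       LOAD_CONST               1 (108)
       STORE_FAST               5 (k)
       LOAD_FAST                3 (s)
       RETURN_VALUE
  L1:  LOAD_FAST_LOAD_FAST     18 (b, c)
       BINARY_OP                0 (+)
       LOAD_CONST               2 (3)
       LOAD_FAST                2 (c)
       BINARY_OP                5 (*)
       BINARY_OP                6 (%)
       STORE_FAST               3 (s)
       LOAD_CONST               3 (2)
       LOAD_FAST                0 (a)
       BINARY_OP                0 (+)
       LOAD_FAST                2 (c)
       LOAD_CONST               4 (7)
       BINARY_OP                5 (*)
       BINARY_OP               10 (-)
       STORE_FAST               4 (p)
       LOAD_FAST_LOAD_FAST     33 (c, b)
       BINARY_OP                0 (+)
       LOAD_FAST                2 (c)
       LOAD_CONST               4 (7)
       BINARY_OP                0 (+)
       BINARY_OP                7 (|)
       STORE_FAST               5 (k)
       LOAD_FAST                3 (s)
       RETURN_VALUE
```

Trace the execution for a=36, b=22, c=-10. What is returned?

LOAD_FAST_LOAD_FAST a,b → push 36,22. Stack: [36, 22]
COMPARE_OP bool(<=) → 36 vs 22 = False. Stack: [False]
POP_JUMP_IF_FALSE → pop False; jump. Stack: []
LOAD_FAST_LOAD_FAST b,c → push 22,-10. Stack: [22, -10]
BINARY_OP + → 22 + -10 = 12. Stack: [12]
LOAD_CONST → push 3. Stack: [12, 3]
LOAD_FAST c → push -10. Stack: [12, 3, -10]
BINARY_OP * → 3 * -10 = -30. Stack: [12, -30]
BINARY_OP % → 12 % -30 = -18. Stack: [-18]
STORE_FAST s → s=-18. Stack: []
LOAD_CONST → push 2. Stack: [2]
LOAD_FAST a → push 36. Stack: [2, 36]
BINARY_OP + → 2 + 36 = 38. Stack: [38]
LOAD_FAST c → push -10. Stack: [38, -10]
LOAD_CONST → push 7. Stack: [38, -10, 7]
BINARY_OP * → -10 * 7 = -70. Stack: [38, -70]
BINARY_OP - → 38 - -70 = 108. Stack: [108]
STORE_FAST p → p=108. Stack: []
LOAD_FAST_LOAD_FAST c,b → push -10,22. Stack: [-10, 22]
BINARY_OP + → -10 + 22 = 12. Stack: [12]
LOAD_FAST c → push -10. Stack: [12, -10]
LOAD_CONST → push 7. Stack: [12, -10, 7]
BINARY_OP + → -10 + 7 = -3. Stack: [12, -3]
BINARY_OP | → 12 | -3 = -3. Stack: [-3]
STORE_FAST k → k=-3. Stack: []
LOAD_FAST s → push -18. Stack: [-18]
RETURN_VALUE → return -18.

-18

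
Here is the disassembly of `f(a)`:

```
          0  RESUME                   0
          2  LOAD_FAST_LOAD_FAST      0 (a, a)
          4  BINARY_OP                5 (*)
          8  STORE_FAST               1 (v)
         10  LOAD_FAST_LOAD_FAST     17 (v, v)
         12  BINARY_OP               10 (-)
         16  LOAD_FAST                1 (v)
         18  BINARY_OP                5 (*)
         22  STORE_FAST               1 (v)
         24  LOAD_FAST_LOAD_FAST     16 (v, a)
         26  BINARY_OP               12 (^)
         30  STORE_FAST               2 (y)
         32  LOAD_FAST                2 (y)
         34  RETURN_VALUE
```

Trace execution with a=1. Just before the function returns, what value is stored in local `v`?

0

LOAD_FAST_LOAD_FAST a,a → push 1,1. Stack: [1, 1]
BINARY_OP * → 1 * 1 = 1. Stack: [1]
STORE_FAST v → v=1. Stack: []
LOAD_FAST_LOAD_FAST v,v → push 1,1. Stack: [1, 1]
BINARY_OP - → 1 - 1 = 0. Stack: [0]
LOAD_FAST v → push 1. Stack: [0, 1]
BINARY_OP * → 0 * 1 = 0. Stack: [0]
STORE_FAST v → v=0. Stack: []
LOAD_FAST_LOAD_FAST v,a → push 0,1. Stack: [0, 1]
BINARY_OP ^ → 0 ^ 1 = 1. Stack: [1]
STORE_FAST y → y=1. Stack: []
LOAD_FAST y → push 1. Stack: [1]
RETURN_VALUE → return 1.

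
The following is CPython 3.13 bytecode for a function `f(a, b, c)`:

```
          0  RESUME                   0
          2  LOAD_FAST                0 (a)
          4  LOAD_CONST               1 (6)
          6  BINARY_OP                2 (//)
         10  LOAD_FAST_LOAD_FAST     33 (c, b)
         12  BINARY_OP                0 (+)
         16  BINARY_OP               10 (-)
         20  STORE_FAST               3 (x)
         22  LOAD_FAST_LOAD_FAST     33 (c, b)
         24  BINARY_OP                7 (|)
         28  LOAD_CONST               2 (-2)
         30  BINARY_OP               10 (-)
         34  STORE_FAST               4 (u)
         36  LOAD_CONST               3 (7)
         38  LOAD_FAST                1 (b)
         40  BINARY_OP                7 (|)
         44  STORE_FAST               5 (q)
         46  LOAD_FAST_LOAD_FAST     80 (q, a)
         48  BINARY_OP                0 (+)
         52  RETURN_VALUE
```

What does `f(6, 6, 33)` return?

13

LOAD_FAST a → push 6. Stack: [6]
LOAD_CONST → push 6. Stack: [6, 6]
BINARY_OP // → 6 // 6 = 1. Stack: [1]
LOAD_FAST_LOAD_FAST c,b → push 33,6. Stack: [1, 33, 6]
BINARY_OP + → 33 + 6 = 39. Stack: [1, 39]
BINARY_OP - → 1 - 39 = -38. Stack: [-38]
STORE_FAST x → x=-38. Stack: []
LOAD_FAST_LOAD_FAST c,b → push 33,6. Stack: [33, 6]
BINARY_OP | → 33 | 6 = 39. Stack: [39]
LOAD_CONST → push -2. Stack: [39, -2]
BINARY_OP - → 39 - -2 = 41. Stack: [41]
STORE_FAST u → u=41. Stack: []
LOAD_CONST → push 7. Stack: [7]
LOAD_FAST b → push 6. Stack: [7, 6]
BINARY_OP | → 7 | 6 = 7. Stack: [7]
STORE_FAST q → q=7. Stack: []
LOAD_FAST_LOAD_FAST q,a → push 7,6. Stack: [7, 6]
BINARY_OP + → 7 + 6 = 13. Stack: [13]
RETURN_VALUE → return 13.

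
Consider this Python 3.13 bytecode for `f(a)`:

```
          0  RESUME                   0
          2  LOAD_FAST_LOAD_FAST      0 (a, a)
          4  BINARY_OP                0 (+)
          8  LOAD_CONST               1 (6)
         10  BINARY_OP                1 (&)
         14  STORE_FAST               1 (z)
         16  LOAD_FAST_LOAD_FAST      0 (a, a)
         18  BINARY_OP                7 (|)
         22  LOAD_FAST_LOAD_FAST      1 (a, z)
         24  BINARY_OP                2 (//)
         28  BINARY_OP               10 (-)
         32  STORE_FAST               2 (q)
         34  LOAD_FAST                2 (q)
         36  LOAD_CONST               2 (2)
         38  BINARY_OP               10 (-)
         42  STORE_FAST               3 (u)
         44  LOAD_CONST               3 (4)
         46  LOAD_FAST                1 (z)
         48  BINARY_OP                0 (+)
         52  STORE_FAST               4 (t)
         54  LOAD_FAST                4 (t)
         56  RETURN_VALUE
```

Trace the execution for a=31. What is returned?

10

LOAD_FAST_LOAD_FAST a,a → push 31,31. Stack: [31, 31]
BINARY_OP + → 31 + 31 = 62. Stack: [62]
LOAD_CONST → push 6. Stack: [62, 6]
BINARY_OP & → 62 & 6 = 6. Stack: [6]
STORE_FAST z → z=6. Stack: []
LOAD_FAST_LOAD_FAST a,a → push 31,31. Stack: [31, 31]
BINARY_OP | → 31 | 31 = 31. Stack: [31]
LOAD_FAST_LOAD_FAST a,z → push 31,6. Stack: [31, 31, 6]
BINARY_OP // → 31 // 6 = 5. Stack: [31, 5]
BINARY_OP - → 31 - 5 = 26. Stack: [26]
STORE_FAST q → q=26. Stack: []
LOAD_FAST q → push 26. Stack: [26]
LOAD_CONST → push 2. Stack: [26, 2]
BINARY_OP - → 26 - 2 = 24. Stack: [24]
STORE_FAST u → u=24. Stack: []
LOAD_CONST → push 4. Stack: [4]
LOAD_FAST z → push 6. Stack: [4, 6]
BINARY_OP + → 4 + 6 = 10. Stack: [10]
STORE_FAST t → t=10. Stack: []
LOAD_FAST t → push 10. Stack: [10]
RETURN_VALUE → return 10.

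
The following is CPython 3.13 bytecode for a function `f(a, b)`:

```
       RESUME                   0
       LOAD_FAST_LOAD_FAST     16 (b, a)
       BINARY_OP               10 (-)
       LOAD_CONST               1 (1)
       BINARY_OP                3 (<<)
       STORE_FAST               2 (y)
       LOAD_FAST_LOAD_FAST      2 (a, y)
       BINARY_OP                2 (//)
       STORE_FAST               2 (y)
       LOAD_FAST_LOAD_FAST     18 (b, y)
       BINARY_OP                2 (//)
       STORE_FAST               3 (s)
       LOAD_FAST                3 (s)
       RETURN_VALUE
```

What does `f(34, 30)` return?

LOAD_FAST_LOAD_FAST b,a → push 30,34. Stack: [30, 34]
BINARY_OP - → 30 - 34 = -4. Stack: [-4]
LOAD_CONST → push 1. Stack: [-4, 1]
BINARY_OP << → -4 << 1 = -8. Stack: [-8]
STORE_FAST y → y=-8. Stack: []
LOAD_FAST_LOAD_FAST a,y → push 34,-8. Stack: [34, -8]
BINARY_OP // → 34 // -8 = -5. Stack: [-5]
STORE_FAST y → y=-5. Stack: []
LOAD_FAST_LOAD_FAST b,y → push 30,-5. Stack: [30, -5]
BINARY_OP // → 30 // -5 = -6. Stack: [-6]
STORE_FAST s → s=-6. Stack: []
LOAD_FAST s → push -6. Stack: [-6]
RETURN_VALUE → return -6.

-6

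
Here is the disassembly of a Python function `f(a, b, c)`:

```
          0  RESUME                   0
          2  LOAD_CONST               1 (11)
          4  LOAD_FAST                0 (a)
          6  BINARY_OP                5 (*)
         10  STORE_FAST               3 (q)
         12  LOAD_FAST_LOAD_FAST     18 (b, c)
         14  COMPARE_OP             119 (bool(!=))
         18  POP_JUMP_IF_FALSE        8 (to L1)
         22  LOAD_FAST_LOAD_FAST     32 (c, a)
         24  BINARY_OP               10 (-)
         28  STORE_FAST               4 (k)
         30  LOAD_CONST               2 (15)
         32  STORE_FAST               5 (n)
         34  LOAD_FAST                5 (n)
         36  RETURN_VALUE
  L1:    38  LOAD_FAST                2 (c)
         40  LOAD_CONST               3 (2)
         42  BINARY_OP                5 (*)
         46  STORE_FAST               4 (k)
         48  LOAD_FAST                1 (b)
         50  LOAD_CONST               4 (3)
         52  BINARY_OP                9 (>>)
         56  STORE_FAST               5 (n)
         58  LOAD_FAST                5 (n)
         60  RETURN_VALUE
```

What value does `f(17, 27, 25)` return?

LOAD_CONST → push 11. Stack: [11]
LOAD_FAST a → push 17. Stack: [11, 17]
BINARY_OP * → 11 * 17 = 187. Stack: [187]
STORE_FAST q → q=187. Stack: []
LOAD_FAST_LOAD_FAST b,c → push 27,25. Stack: [27, 25]
COMPARE_OP bool(!=) → 27 vs 25 = True. Stack: [True]
POP_JUMP_IF_FALSE → pop True; no jump. Stack: []
LOAD_FAST_LOAD_FAST c,a → push 25,17. Stack: [25, 17]
BINARY_OP - → 25 - 17 = 8. Stack: [8]
STORE_FAST k → k=8. Stack: []
LOAD_CONST → push 15. Stack: [15]
STORE_FAST n → n=15. Stack: []
LOAD_FAST n → push 15. Stack: [15]
RETURN_VALUE → return 15.

15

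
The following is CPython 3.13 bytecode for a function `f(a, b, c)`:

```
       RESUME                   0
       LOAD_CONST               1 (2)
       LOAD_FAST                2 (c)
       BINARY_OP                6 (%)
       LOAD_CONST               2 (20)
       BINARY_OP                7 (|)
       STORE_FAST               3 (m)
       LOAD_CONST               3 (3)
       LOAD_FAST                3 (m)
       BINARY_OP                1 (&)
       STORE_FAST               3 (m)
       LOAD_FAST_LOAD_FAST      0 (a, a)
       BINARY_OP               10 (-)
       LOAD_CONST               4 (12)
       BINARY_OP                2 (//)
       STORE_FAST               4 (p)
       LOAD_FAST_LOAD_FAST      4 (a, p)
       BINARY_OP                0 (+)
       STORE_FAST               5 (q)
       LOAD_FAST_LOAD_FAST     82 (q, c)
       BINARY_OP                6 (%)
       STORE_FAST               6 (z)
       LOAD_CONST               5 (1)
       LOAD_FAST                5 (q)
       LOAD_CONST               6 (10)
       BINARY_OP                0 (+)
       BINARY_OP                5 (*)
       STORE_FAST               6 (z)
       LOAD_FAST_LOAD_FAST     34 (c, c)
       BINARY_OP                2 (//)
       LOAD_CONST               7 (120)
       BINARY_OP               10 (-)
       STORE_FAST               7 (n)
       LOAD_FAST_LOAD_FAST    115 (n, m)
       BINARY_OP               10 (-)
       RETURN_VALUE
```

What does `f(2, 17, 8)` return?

-121

LOAD_CONST → push 2. Stack: [2]
LOAD_FAST c → push 8. Stack: [2, 8]
BINARY_OP % → 2 % 8 = 2. Stack: [2]
LOAD_CONST → push 20. Stack: [2, 20]
BINARY_OP | → 2 | 20 = 22. Stack: [22]
STORE_FAST m → m=22. Stack: []
LOAD_CONST → push 3. Stack: [3]
LOAD_FAST m → push 22. Stack: [3, 22]
BINARY_OP & → 3 & 22 = 2. Stack: [2]
STORE_FAST m → m=2. Stack: []
LOAD_FAST_LOAD_FAST a,a → push 2,2. Stack: [2, 2]
BINARY_OP - → 2 - 2 = 0. Stack: [0]
LOAD_CONST → push 12. Stack: [0, 12]
BINARY_OP // → 0 // 12 = 0. Stack: [0]
STORE_FAST p → p=0. Stack: []
LOAD_FAST_LOAD_FAST a,p → push 2,0. Stack: [2, 0]
BINARY_OP + → 2 + 0 = 2. Stack: [2]
STORE_FAST q → q=2. Stack: []
LOAD_FAST_LOAD_FAST q,c → push 2,8. Stack: [2, 8]
BINARY_OP % → 2 % 8 = 2. Stack: [2]
STORE_FAST z → z=2. Stack: []
LOAD_CONST → push 1. Stack: [1]
LOAD_FAST q → push 2. Stack: [1, 2]
LOAD_CONST → push 10. Stack: [1, 2, 10]
BINARY_OP + → 2 + 10 = 12. Stack: [1, 12]
BINARY_OP * → 1 * 12 = 12. Stack: [12]
STORE_FAST z → z=12. Stack: []
LOAD_FAST_LOAD_FAST c,c → push 8,8. Stack: [8, 8]
BINARY_OP // → 8 // 8 = 1. Stack: [1]
LOAD_CONST → push 120. Stack: [1, 120]
BINARY_OP - → 1 - 120 = -119. Stack: [-119]
STORE_FAST n → n=-119. Stack: []
LOAD_FAST_LOAD_FAST n,m → push -119,2. Stack: [-119, 2]
BINARY_OP - → -119 - 2 = -121. Stack: [-121]
RETURN_VALUE → return -121.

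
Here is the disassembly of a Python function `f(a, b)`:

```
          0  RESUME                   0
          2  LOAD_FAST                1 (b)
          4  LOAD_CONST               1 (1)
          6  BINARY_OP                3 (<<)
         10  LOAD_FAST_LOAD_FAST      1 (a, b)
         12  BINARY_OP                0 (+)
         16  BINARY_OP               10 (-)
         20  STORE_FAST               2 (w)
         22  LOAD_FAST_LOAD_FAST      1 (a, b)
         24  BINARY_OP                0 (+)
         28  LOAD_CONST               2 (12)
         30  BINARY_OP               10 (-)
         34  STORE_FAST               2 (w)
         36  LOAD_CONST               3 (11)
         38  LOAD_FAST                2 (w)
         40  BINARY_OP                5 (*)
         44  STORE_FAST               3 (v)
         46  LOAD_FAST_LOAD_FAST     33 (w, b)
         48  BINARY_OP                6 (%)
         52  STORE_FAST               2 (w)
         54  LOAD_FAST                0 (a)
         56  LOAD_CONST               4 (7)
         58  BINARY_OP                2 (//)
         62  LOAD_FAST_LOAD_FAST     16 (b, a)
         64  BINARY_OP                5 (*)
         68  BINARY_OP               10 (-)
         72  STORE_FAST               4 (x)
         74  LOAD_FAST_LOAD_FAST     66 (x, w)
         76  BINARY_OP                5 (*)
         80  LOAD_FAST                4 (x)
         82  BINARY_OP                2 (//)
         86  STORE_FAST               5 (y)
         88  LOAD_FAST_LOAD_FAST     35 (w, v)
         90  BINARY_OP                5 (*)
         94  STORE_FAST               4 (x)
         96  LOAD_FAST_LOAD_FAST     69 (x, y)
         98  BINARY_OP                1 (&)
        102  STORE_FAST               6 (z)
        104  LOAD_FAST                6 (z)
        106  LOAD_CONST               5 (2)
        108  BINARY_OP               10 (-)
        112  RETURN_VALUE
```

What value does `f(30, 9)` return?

-2

LOAD_FAST b → push 9. Stack: [9]
LOAD_CONST → push 1. Stack: [9, 1]
BINARY_OP << → 9 << 1 = 18. Stack: [18]
LOAD_FAST_LOAD_FAST a,b → push 30,9. Stack: [18, 30, 9]
BINARY_OP + → 30 + 9 = 39. Stack: [18, 39]
BINARY_OP - → 18 - 39 = -21. Stack: [-21]
STORE_FAST w → w=-21. Stack: []
LOAD_FAST_LOAD_FAST a,b → push 30,9. Stack: [30, 9]
BINARY_OP + → 30 + 9 = 39. Stack: [39]
LOAD_CONST → push 12. Stack: [39, 12]
BINARY_OP - → 39 - 12 = 27. Stack: [27]
STORE_FAST w → w=27. Stack: []
LOAD_CONST → push 11. Stack: [11]
LOAD_FAST w → push 27. Stack: [11, 27]
BINARY_OP * → 11 * 27 = 297. Stack: [297]
STORE_FAST v → v=297. Stack: []
LOAD_FAST_LOAD_FAST w,b → push 27,9. Stack: [27, 9]
BINARY_OP % → 27 % 9 = 0. Stack: [0]
STORE_FAST w → w=0. Stack: []
LOAD_FAST a → push 30. Stack: [30]
LOAD_CONST → push 7. Stack: [30, 7]
BINARY_OP // → 30 // 7 = 4. Stack: [4]
LOAD_FAST_LOAD_FAST b,a → push 9,30. Stack: [4, 9, 30]
BINARY_OP * → 9 * 30 = 270. Stack: [4, 270]
BINARY_OP - → 4 - 270 = -266. Stack: [-266]
STORE_FAST x → x=-266. Stack: []
LOAD_FAST_LOAD_FAST x,w → push -266,0. Stack: [-266, 0]
BINARY_OP * → -266 * 0 = 0. Stack: [0]
LOAD_FAST x → push -266. Stack: [0, -266]
BINARY_OP // → 0 // -266 = 0. Stack: [0]
STORE_FAST y → y=0. Stack: []
LOAD_FAST_LOAD_FAST w,v → push 0,297. Stack: [0, 297]
BINARY_OP * → 0 * 297 = 0. Stack: [0]
STORE_FAST x → x=0. Stack: []
LOAD_FAST_LOAD_FAST x,y → push 0,0. Stack: [0, 0]
BINARY_OP & → 0 & 0 = 0. Stack: [0]
STORE_FAST z → z=0. Stack: []
LOAD_FAST z → push 0. Stack: [0]
LOAD_CONST → push 2. Stack: [0, 2]
BINARY_OP - → 0 - 2 = -2. Stack: [-2]
RETURN_VALUE → return -2.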